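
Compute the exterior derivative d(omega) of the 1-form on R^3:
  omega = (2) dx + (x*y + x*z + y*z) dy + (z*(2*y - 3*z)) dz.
d(omega) = (y + z) dx ∧ dy + (-x - y + 2*z) dy ∧ dz

For a 1-form omega = sum_i f_i dx_i, the exterior derivative is
  d(omega) = sum_{i < j} (∂f_j/∂x_i - ∂f_i/∂x_j) dx_i ∧ dx_j.
  coefficient of dx ∧ dy: ∂f_2/∂x - ∂f_1/∂y = ∂(x*y + x*z + y*z)/∂x - ∂(2)/∂y = y + z
  coefficient of dy ∧ dz: ∂f_3/∂y - ∂f_2/∂z = ∂(z*(2*y - 3*z))/∂y - ∂(x*y + x*z + y*z)/∂z = -x - y + 2*z
Assembling: d(omega) = (y + z) dx ∧ dy + (-x - y + 2*z) dy ∧ dz.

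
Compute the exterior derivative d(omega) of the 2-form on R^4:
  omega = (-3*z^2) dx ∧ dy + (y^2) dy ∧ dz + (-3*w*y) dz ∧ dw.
d(omega) = (-6*z) dx ∧ dy ∧ dz + (-3*w) dy ∧ dz ∧ dw

For a 2-form omega = sum_{i<j} g_{ij} dx_i ∧ dx_j, the exterior derivative is
  d(omega) = sum_{i<j} d(g_{ij}) ∧ dx_i ∧ dx_j = sum_{i<j, k} (∂g_{ij}/∂x_k) dx_k ∧ dx_i ∧ dx_j.
Expand each term, using dx_k ∧ dx_i ∧ dx_j = sgn(permutation) dx_{(a)} ∧ dx_{(b)} ∧ dx_{(c)} with (a < b < c) sorted:
  d(-3*z^2) includes (∂/∂z)(-3*z^2) dz = (-6*z) dz, which multiplied by dx ∧ dy gives (-6*z) dx ∧ dy ∧ dz
  d(-3*w*y) includes (∂/∂y)(-3*w*y) dy = (-3*w) dy, which multiplied by dz ∧ dw gives (-3*w) dy ∧ dz ∧ dw
Collecting like 3-forms: d(omega) = (-6*z) dx ∧ dy ∧ dz + (-3*w) dy ∧ dz ∧ dw.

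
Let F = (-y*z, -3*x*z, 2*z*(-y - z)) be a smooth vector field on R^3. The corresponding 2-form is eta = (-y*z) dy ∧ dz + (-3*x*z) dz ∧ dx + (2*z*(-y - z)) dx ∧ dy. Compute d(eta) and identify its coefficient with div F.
d(eta) = (-2*y - 4*z) dx ∧ dy ∧ dz; div F = -2*y - 4*z

For a 2-form in R^3 of the form above, applying d gives a 3-form with coefficient ∂P/∂x + ∂Q/∂y + ∂R/∂z:
  ∂P/∂x = 0
  ∂Q/∂y = 0
  ∂R/∂z = -2*y - 4*z
Sum = -2*y - 4*z, which is exactly div F.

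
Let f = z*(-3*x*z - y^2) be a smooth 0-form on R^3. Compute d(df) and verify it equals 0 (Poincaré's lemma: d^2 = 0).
d(df) = 0

Step 1: df = sum_i (∂f/∂x_i) dx_i = (-3*z^2) dx + (-2*y*z) dy + (-6*x*z - y^2) dz.
Step 2: Apply d again. Using the 1-form formula, the coefficient of dx ∧ dy in d(df) is ∂^2 f/∂x ∂y - ∂^2 f/∂y ∂x = (0) - (0) = 0 (equality of mixed partials for smooth f).
Similarly for dx ∧ dz and dy ∧ dz — all coefficients vanish. So d(df) = 0.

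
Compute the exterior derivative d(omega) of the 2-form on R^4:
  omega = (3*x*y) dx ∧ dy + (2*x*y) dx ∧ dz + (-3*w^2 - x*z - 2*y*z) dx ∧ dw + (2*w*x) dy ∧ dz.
d(omega) = (2*w - 2*x) dx ∧ dy ∧ dz + (2*z) dx ∧ dy ∧ dw + (x + 2*y) dx ∧ dz ∧ dw + (2*x) dy ∧ dz ∧ dw

For a 2-form omega = sum_{i<j} g_{ij} dx_i ∧ dx_j, the exterior derivative is
  d(omega) = sum_{i<j} d(g_{ij}) ∧ dx_i ∧ dx_j = sum_{i<j, k} (∂g_{ij}/∂x_k) dx_k ∧ dx_i ∧ dx_j.
Expand each term, using dx_k ∧ dx_i ∧ dx_j = sgn(permutation) dx_{(a)} ∧ dx_{(b)} ∧ dx_{(c)} with (a < b < c) sorted:
  d(2*x*y) includes (∂/∂y)(2*x*y) dy = (2*x) dy, which multiplied by dx ∧ dz gives (-2*x) dx ∧ dy ∧ dz
  d(-3*w^2 - x*z - 2*y*z) includes (∂/∂y)(-3*w^2 - x*z - 2*y*z) dy = (-2*z) dy, which multiplied by dx ∧ dw gives (2*z) dx ∧ dy ∧ dw
  d(-3*w^2 - x*z - 2*y*z) includes (∂/∂z)(-3*w^2 - x*z - 2*y*z) dz = (-x - 2*y) dz, which multiplied by dx ∧ dw gives (x + 2*y) dx ∧ dz ∧ dw
  d(2*w*x) includes (∂/∂x)(2*w*x) dx = (2*w) dx, which multiplied by dy ∧ dz gives (2*w) dx ∧ dy ∧ dz
  d(2*w*x) includes (∂/∂w)(2*w*x) dw = (2*x) dw, which multiplied by dy ∧ dz gives (2*x) dy ∧ dz ∧ dw
Collecting like 3-forms: d(omega) = (2*w - 2*x) dx ∧ dy ∧ dz + (2*z) dx ∧ dy ∧ dw + (x + 2*y) dx ∧ dz ∧ dw + (2*x) dy ∧ dz ∧ dw.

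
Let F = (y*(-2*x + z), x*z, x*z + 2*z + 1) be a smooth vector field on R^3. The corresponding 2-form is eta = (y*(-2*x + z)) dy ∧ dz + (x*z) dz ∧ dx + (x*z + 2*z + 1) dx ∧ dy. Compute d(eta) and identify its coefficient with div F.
d(eta) = (x - 2*y + 2) dx ∧ dy ∧ dz; div F = x - 2*y + 2

For a 2-form in R^3 of the form above, applying d gives a 3-form with coefficient ∂P/∂x + ∂Q/∂y + ∂R/∂z:
  ∂P/∂x = -2*y
  ∂Q/∂y = 0
  ∂R/∂z = x + 2
Sum = x - 2*y + 2, which is exactly div F.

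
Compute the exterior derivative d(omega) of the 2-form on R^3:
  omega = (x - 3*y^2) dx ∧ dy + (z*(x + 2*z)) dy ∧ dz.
d(omega) = (z) dx ∧ dy ∧ dz

For a 2-form omega = sum_{i<j} g_{ij} dx_i ∧ dx_j, the exterior derivative is
  d(omega) = sum_{i<j} d(g_{ij}) ∧ dx_i ∧ dx_j = sum_{i<j, k} (∂g_{ij}/∂x_k) dx_k ∧ dx_i ∧ dx_j.
Expand each term, using dx_k ∧ dx_i ∧ dx_j = sgn(permutation) dx_{(a)} ∧ dx_{(b)} ∧ dx_{(c)} with (a < b < c) sorted:
  d(z*(x + 2*z)) includes (∂/∂x)(z*(x + 2*z)) dx = (z) dx, which multiplied by dy ∧ dz gives (z) dx ∧ dy ∧ dz
Collecting like 3-forms: d(omega) = (z) dx ∧ dy ∧ dz.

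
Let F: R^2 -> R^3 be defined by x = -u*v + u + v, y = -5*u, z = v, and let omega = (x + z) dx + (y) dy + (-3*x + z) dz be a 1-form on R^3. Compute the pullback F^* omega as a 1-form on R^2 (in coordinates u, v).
F^* omega = (u*v^2 - 2*u*v + 26*u - 2*v^2 + 2*v) du + (u*(u*v - u - 2)) dv

Using F^*(f dg) = (f ∘ F) d(g ∘ F), substitute each coordinate x_i by F_i(u, v) in f_i, and replace dx_i by d F_i = (∂F_i/∂u) du + (∂F_i/∂v) dv.
  For the x component: f_1(F) = -u*v + u + 2*v; d F_1 = (1 - v) du + (1 - u) dv
  For the y component: f_2(F) = -5*u; d F_2 = (-5) du + (0) dv
  For the z component: f_3(F) = 3*u*v - 3*u - 2*v; d F_3 = (0) du + (1) dv
Combining and collecting du, dv coefficients:
  coeff of du: u*v^2 - 2*u*v + 26*u - 2*v^2 + 2*v
  coeff of dv: u*(u*v - u - 2)
F^* omega = (u*v^2 - 2*u*v + 26*u - 2*v^2 + 2*v) du + (u*(u*v - u - 2)) dv.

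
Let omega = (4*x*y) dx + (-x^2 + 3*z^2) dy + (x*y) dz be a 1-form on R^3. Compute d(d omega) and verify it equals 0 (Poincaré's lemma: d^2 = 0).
d(d omega) = 0

Step 1: d omega = sum_{i<j} (∂f_j/∂x_i - ∂f_i/∂x_j) dx_i ∧ dx_j:
  coeff of dx ∧ dy: -6*x
  coeff of dx ∧ dz: y
  coeff of dy ∧ dz: x - 6*z
Step 2: Apply d again to each 2-form coefficient. The only possible 3-form in R^3 is dx ∧ dy ∧ dz, with coefficient
  ∂(coeff of dy∧dz)/∂x - ∂(coeff of dx∧dz)/∂y + ∂(coeff of dx∧dy)/∂z
  = ∂/∂x (x - 6*z) - ∂/∂y (y) + ∂/∂z (-6*x).
Each of these terms simplifies to sums of mixed partials that cancel in pairs. The result is 0 (by equality of mixed partials for smooth functions — Schwarz / Clairaut).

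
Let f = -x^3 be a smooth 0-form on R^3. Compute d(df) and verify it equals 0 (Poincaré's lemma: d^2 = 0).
d(df) = 0

Step 1: df = sum_i (∂f/∂x_i) dx_i = (-3*x^2) dx + (0) dy + (0) dz.
Step 2: Apply d again. Using the 1-form formula, the coefficient of dx ∧ dy in d(df) is ∂^2 f/∂x ∂y - ∂^2 f/∂y ∂x = (0) - (0) = 0 (equality of mixed partials for smooth f).
Similarly for dx ∧ dz and dy ∧ dz — all coefficients vanish. So d(df) = 0.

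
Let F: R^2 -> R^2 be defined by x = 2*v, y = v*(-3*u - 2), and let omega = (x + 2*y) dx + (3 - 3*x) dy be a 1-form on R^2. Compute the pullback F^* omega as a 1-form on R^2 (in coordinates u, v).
F^* omega = (9*v*(2*v - 1)) du + (6*u*v - 9*u + 8*v - 6) dv

Using F^*(f dg) = (f ∘ F) d(g ∘ F), substitute each coordinate x_i by F_i(u, v) in f_i, and replace dx_i by d F_i = (∂F_i/∂u) du + (∂F_i/∂v) dv.
  For the x component: f_1(F) = 2*v*(-3*u - 1); d F_1 = (0) du + (2) dv
  For the y component: f_2(F) = 3 - 6*v; d F_2 = (-3*v) du + (-3*u - 2) dv
Combining and collecting du, dv coefficients:
  coeff of du: 9*v*(2*v - 1)
  coeff of dv: 6*u*v - 9*u + 8*v - 6
F^* omega = (9*v*(2*v - 1)) du + (6*u*v - 9*u + 8*v - 6) dv.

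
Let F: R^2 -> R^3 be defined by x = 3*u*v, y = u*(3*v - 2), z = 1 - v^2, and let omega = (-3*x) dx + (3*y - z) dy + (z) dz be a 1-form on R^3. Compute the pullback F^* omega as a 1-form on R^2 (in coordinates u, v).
F^* omega = (-36*u*v + 12*u + 3*v^3 - 2*v^2 - 3*v + 2) du + (-18*u^2 + 3*u*v^2 - 3*u + 2*v^3 - 2*v) dv

Using F^*(f dg) = (f ∘ F) d(g ∘ F), substitute each coordinate x_i by F_i(u, v) in f_i, and replace dx_i by d F_i = (∂F_i/∂u) du + (∂F_i/∂v) dv.
  For the x component: f_1(F) = -9*u*v; d F_1 = (3*v) du + (3*u) dv
  For the y component: f_2(F) = 9*u*v - 6*u + v^2 - 1; d F_2 = (3*v - 2) du + (3*u) dv
  For the z component: f_3(F) = 1 - v^2; d F_3 = (0) du + (-2*v) dv
Combining and collecting du, dv coefficients:
  coeff of du: -36*u*v + 12*u + 3*v^3 - 2*v^2 - 3*v + 2
  coeff of dv: -18*u^2 + 3*u*v^2 - 3*u + 2*v^3 - 2*v
F^* omega = (-36*u*v + 12*u + 3*v^3 - 2*v^2 - 3*v + 2) du + (-18*u^2 + 3*u*v^2 - 3*u + 2*v^3 - 2*v) dv.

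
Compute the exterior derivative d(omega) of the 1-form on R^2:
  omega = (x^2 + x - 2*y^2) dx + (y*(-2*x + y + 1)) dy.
d(omega) = (2*y) dx ∧ dy

For a 1-form omega = sum_i f_i dx_i, the exterior derivative is
  d(omega) = sum_{i < j} (∂f_j/∂x_i - ∂f_i/∂x_j) dx_i ∧ dx_j.
  coefficient of dx ∧ dy: ∂f_2/∂x - ∂f_1/∂y = ∂(y*(-2*x + y + 1))/∂x - ∂(x^2 + x - 2*y^2)/∂y = 2*y
Assembling: d(omega) = (2*y) dx ∧ dy.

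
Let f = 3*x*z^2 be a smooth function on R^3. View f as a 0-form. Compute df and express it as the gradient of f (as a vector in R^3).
df = (3*z^2) dx + (0) dy + (6*x*z) dz; grad f = (3*z^2, 0, 6*x*z)

For a 0-form f, d f = (∂f/∂x) dx + (∂f/∂y) dy + (∂f/∂z) dz. The components of the vector representation are exactly the entries of grad f in Cartesian coordinates:
  ∂f/∂x = 3*z^2
  ∂f/∂y = 0
  ∂f/∂z = 6*x*z.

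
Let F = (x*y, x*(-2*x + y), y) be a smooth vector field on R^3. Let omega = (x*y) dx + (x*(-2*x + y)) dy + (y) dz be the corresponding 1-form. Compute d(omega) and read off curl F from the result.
d(omega) = (1) dy ∧ dz + (0) dz ∧ dx + (-5*x + y) dx ∧ dy; curl F = (1, 0, -5*x + y)

d omega = sum_{i<j} (∂f_j/∂x_i - ∂f_i/∂x_j) dx_i ∧ dx_j. Under the identification (dy ∧ dz, dz ∧ dx, dx ∧ dy) ↔ (e_x, e_y, e_z), the coefficients are exactly the components of curl F. Compute:
  ∂R/∂y - ∂Q/∂z = (1) - (0) = 1
  ∂P/∂z - ∂R/∂x = (0) - (0) = 0
  ∂Q/∂x - ∂P/∂y = (-4*x + y) - (x) = -5*x + y.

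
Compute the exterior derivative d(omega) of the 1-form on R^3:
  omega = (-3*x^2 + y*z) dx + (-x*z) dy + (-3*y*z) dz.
d(omega) = (-2*z) dx ∧ dy + (-y) dx ∧ dz + (x - 3*z) dy ∧ dz

For a 1-form omega = sum_i f_i dx_i, the exterior derivative is
  d(omega) = sum_{i < j} (∂f_j/∂x_i - ∂f_i/∂x_j) dx_i ∧ dx_j.
  coefficient of dx ∧ dy: ∂f_2/∂x - ∂f_1/∂y = ∂(-x*z)/∂x - ∂(-3*x^2 + y*z)/∂y = -2*z
  coefficient of dx ∧ dz: ∂f_3/∂x - ∂f_1/∂z = ∂(-3*y*z)/∂x - ∂(-3*x^2 + y*z)/∂z = -y
  coefficient of dy ∧ dz: ∂f_3/∂y - ∂f_2/∂z = ∂(-3*y*z)/∂y - ∂(-x*z)/∂z = x - 3*z
Assembling: d(omega) = (-2*z) dx ∧ dy + (-y) dx ∧ dz + (x - 3*z) dy ∧ dz.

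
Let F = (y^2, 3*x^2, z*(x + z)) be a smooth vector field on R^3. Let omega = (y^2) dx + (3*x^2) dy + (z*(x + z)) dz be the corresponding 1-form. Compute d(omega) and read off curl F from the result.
d(omega) = (0) dy ∧ dz + (-z) dz ∧ dx + (6*x - 2*y) dx ∧ dy; curl F = (0, -z, 6*x - 2*y)

d omega = sum_{i<j} (∂f_j/∂x_i - ∂f_i/∂x_j) dx_i ∧ dx_j. Under the identification (dy ∧ dz, dz ∧ dx, dx ∧ dy) ↔ (e_x, e_y, e_z), the coefficients are exactly the components of curl F. Compute:
  ∂R/∂y - ∂Q/∂z = (0) - (0) = 0
  ∂P/∂z - ∂R/∂x = (0) - (z) = -z
  ∂Q/∂x - ∂P/∂y = (6*x) - (2*y) = 6*x - 2*y.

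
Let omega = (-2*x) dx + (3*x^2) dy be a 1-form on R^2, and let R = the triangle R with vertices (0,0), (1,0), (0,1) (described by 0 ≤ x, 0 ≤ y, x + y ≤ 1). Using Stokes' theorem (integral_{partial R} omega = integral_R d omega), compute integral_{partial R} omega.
integral_(partial R) omega = 1

Stokes: integral_partial_R omega = integral_R d omega with d omega = (∂Q/∂x - ∂P/∂y) dx ∧ dy.
  ∂Q/∂x = 6*x
  ∂P/∂y = 0
  integrand = ∂Q/∂x - ∂P/∂y = 6*x.
Integrating over R: integral_0^1 integral_0^{1-x} (6*x) dy dx = 1.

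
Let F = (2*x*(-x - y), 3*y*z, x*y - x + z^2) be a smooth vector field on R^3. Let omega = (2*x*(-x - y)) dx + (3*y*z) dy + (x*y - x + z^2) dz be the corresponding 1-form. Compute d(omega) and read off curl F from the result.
d(omega) = (x - 3*y) dy ∧ dz + (1 - y) dz ∧ dx + (2*x) dx ∧ dy; curl F = (x - 3*y, 1 - y, 2*x)

d omega = sum_{i<j} (∂f_j/∂x_i - ∂f_i/∂x_j) dx_i ∧ dx_j. Under the identification (dy ∧ dz, dz ∧ dx, dx ∧ dy) ↔ (e_x, e_y, e_z), the coefficients are exactly the components of curl F. Compute:
  ∂R/∂y - ∂Q/∂z = (x) - (3*y) = x - 3*y
  ∂P/∂z - ∂R/∂x = (0) - (y - 1) = 1 - y
  ∂Q/∂x - ∂P/∂y = (0) - (-2*x) = 2*x.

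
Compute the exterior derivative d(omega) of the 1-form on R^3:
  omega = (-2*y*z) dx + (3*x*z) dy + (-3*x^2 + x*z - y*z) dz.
d(omega) = (5*z) dx ∧ dy + (-6*x + 2*y + z) dx ∧ dz + (-3*x - z) dy ∧ dz

For a 1-form omega = sum_i f_i dx_i, the exterior derivative is
  d(omega) = sum_{i < j} (∂f_j/∂x_i - ∂f_i/∂x_j) dx_i ∧ dx_j.
  coefficient of dx ∧ dy: ∂f_2/∂x - ∂f_1/∂y = ∂(3*x*z)/∂x - ∂(-2*y*z)/∂y = 5*z
  coefficient of dx ∧ dz: ∂f_3/∂x - ∂f_1/∂z = ∂(-3*x^2 + x*z - y*z)/∂x - ∂(-2*y*z)/∂z = -6*x + 2*y + z
  coefficient of dy ∧ dz: ∂f_3/∂y - ∂f_2/∂z = ∂(-3*x^2 + x*z - y*z)/∂y - ∂(3*x*z)/∂z = -3*x - z
Assembling: d(omega) = (5*z) dx ∧ dy + (-6*x + 2*y + z) dx ∧ dz + (-3*x - z) dy ∧ dz.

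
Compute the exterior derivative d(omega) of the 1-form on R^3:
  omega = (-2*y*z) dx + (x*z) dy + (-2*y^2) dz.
d(omega) = (3*z) dx ∧ dy + (2*y) dx ∧ dz + (-x - 4*y) dy ∧ dz

For a 1-form omega = sum_i f_i dx_i, the exterior derivative is
  d(omega) = sum_{i < j} (∂f_j/∂x_i - ∂f_i/∂x_j) dx_i ∧ dx_j.
  coefficient of dx ∧ dy: ∂f_2/∂x - ∂f_1/∂y = ∂(x*z)/∂x - ∂(-2*y*z)/∂y = 3*z
  coefficient of dx ∧ dz: ∂f_3/∂x - ∂f_1/∂z = ∂(-2*y^2)/∂x - ∂(-2*y*z)/∂z = 2*y
  coefficient of dy ∧ dz: ∂f_3/∂y - ∂f_2/∂z = ∂(-2*y^2)/∂y - ∂(x*z)/∂z = -x - 4*y
Assembling: d(omega) = (3*z) dx ∧ dy + (2*y) dx ∧ dz + (-x - 4*y) dy ∧ dz.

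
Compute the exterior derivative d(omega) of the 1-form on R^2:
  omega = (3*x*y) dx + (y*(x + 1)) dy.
d(omega) = (-3*x + y) dx ∧ dy

For a 1-form omega = sum_i f_i dx_i, the exterior derivative is
  d(omega) = sum_{i < j} (∂f_j/∂x_i - ∂f_i/∂x_j) dx_i ∧ dx_j.
  coefficient of dx ∧ dy: ∂f_2/∂x - ∂f_1/∂y = ∂(y*(x + 1))/∂x - ∂(3*x*y)/∂y = -3*x + y
Assembling: d(omega) = (-3*x + y) dx ∧ dy.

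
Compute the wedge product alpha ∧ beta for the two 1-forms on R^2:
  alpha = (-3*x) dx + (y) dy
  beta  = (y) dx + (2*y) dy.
alpha ∧ beta = (-y*(6*x + y)) dx ∧ dy

Distribute the wedge, using dx_i ∧ dx_j = -dx_j ∧ dx_i and dx_i ∧ dx_i = 0. For each pair (i, j) with i < j, the coefficient of dx_i ∧ dx_j in alpha ∧ beta is (alpha_i * beta_j - alpha_j * beta_i). Collecting: alpha ∧ beta = (-y*(6*x + y)) dx ∧ dy.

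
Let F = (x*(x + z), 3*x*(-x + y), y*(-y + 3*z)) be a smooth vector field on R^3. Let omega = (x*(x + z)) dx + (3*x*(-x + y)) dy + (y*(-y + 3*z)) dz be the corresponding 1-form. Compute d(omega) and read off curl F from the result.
d(omega) = (-2*y + 3*z) dy ∧ dz + (x) dz ∧ dx + (-6*x + 3*y) dx ∧ dy; curl F = (-2*y + 3*z, x, -6*x + 3*y)

d omega = sum_{i<j} (∂f_j/∂x_i - ∂f_i/∂x_j) dx_i ∧ dx_j. Under the identification (dy ∧ dz, dz ∧ dx, dx ∧ dy) ↔ (e_x, e_y, e_z), the coefficients are exactly the components of curl F. Compute:
  ∂R/∂y - ∂Q/∂z = (-2*y + 3*z) - (0) = -2*y + 3*z
  ∂P/∂z - ∂R/∂x = (x) - (0) = x
  ∂Q/∂x - ∂P/∂y = (-6*x + 3*y) - (0) = -6*x + 3*y.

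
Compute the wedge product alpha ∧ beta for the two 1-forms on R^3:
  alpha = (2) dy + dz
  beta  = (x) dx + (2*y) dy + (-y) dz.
alpha ∧ beta = (-2*x) dx ∧ dy + (-4*y) dy ∧ dz + (-x) dx ∧ dz

Distribute the wedge, using dx_i ∧ dx_j = -dx_j ∧ dx_i and dx_i ∧ dx_i = 0. For each pair (i, j) with i < j, the coefficient of dx_i ∧ dx_j in alpha ∧ beta is (alpha_i * beta_j - alpha_j * beta_i). Collecting: alpha ∧ beta = (-2*x) dx ∧ dy + (-4*y) dy ∧ dz + (-x) dx ∧ dz.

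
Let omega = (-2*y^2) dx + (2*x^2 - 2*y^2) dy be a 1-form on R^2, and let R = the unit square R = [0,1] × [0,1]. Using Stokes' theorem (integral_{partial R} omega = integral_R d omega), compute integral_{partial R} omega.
integral_(partial R) omega = 4

Stokes: integral_partial_R omega = integral_R d omega with d omega = (∂Q/∂x - ∂P/∂y) dx ∧ dy.
  ∂Q/∂x = 4*x
  ∂P/∂y = -4*y
  integrand = ∂Q/∂x - ∂P/∂y = 4*x + 4*y.
Integrating over R: integral_0^1 integral_0^1 (4*x + 4*y) dx dy = 4.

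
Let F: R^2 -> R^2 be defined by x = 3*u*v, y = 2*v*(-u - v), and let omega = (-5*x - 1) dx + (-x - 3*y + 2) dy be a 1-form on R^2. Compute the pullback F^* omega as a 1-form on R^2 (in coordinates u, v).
F^* omega = (v*(-51*u*v - 12*v^2 - 7)) du + (-51*u^2*v - 24*u*v^2 - 7*u - 24*v^3 - 8*v) dv

Using F^*(f dg) = (f ∘ F) d(g ∘ F), substitute each coordinate x_i by F_i(u, v) in f_i, and replace dx_i by d F_i = (∂F_i/∂u) du + (∂F_i/∂v) dv.
  For the x component: f_1(F) = -15*u*v - 1; d F_1 = (3*v) du + (3*u) dv
  For the y component: f_2(F) = 3*u*v + 6*v^2 + 2; d F_2 = (-2*v) du + (-2*u - 4*v) dv
Combining and collecting du, dv coefficients:
  coeff of du: v*(-51*u*v - 12*v^2 - 7)
  coeff of dv: -51*u^2*v - 24*u*v^2 - 7*u - 24*v^3 - 8*v
F^* omega = (v*(-51*u*v - 12*v^2 - 7)) du + (-51*u^2*v - 24*u*v^2 - 7*u - 24*v^3 - 8*v) dv.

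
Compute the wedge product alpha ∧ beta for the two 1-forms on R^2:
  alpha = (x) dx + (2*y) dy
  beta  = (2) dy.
alpha ∧ beta = (2*x) dx ∧ dy

Distribute the wedge, using dx_i ∧ dx_j = -dx_j ∧ dx_i and dx_i ∧ dx_i = 0. For each pair (i, j) with i < j, the coefficient of dx_i ∧ dx_j in alpha ∧ beta is (alpha_i * beta_j - alpha_j * beta_i). Collecting: alpha ∧ beta = (2*x) dx ∧ dy.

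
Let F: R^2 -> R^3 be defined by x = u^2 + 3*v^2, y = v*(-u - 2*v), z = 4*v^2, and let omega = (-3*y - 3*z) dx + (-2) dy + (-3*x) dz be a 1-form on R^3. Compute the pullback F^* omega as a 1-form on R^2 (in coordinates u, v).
F^* omega = (2*v*(3*u^2 - 6*u*v + 1)) du + (-24*u^2*v + 18*u*v^2 + 2*u - 108*v^3 + 8*v) dv

Using F^*(f dg) = (f ∘ F) d(g ∘ F), substitute each coordinate x_i by F_i(u, v) in f_i, and replace dx_i by d F_i = (∂F_i/∂u) du + (∂F_i/∂v) dv.
  For the x component: f_1(F) = 3*v*(u - 2*v); d F_1 = (2*u) du + (6*v) dv
  For the y component: f_2(F) = -2; d F_2 = (-v) du + (-u - 4*v) dv
  For the z component: f_3(F) = -3*u^2 - 9*v^2; d F_3 = (0) du + (8*v) dv
Combining and collecting du, dv coefficients:
  coeff of du: 2*v*(3*u^2 - 6*u*v + 1)
  coeff of dv: -24*u^2*v + 18*u*v^2 + 2*u - 108*v^3 + 8*v
F^* omega = (2*v*(3*u^2 - 6*u*v + 1)) du + (-24*u^2*v + 18*u*v^2 + 2*u - 108*v^3 + 8*v) dv.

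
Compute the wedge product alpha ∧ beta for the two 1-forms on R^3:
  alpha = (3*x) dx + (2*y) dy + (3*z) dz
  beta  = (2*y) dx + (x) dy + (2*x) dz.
alpha ∧ beta = (3*x^2 - 4*y^2) dx ∧ dy + (6*x^2 - 6*y*z) dx ∧ dz + (x*(4*y - 3*z)) dy ∧ dz

Distribute the wedge, using dx_i ∧ dx_j = -dx_j ∧ dx_i and dx_i ∧ dx_i = 0. For each pair (i, j) with i < j, the coefficient of dx_i ∧ dx_j in alpha ∧ beta is (alpha_i * beta_j - alpha_j * beta_i). Collecting: alpha ∧ beta = (3*x^2 - 4*y^2) dx ∧ dy + (6*x^2 - 6*y*z) dx ∧ dz + (x*(4*y - 3*z)) dy ∧ dz.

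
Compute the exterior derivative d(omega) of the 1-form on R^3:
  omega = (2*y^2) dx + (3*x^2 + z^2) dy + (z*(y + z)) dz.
d(omega) = (6*x - 4*y) dx ∧ dy + (-z) dy ∧ dz

For a 1-form omega = sum_i f_i dx_i, the exterior derivative is
  d(omega) = sum_{i < j} (∂f_j/∂x_i - ∂f_i/∂x_j) dx_i ∧ dx_j.
  coefficient of dx ∧ dy: ∂f_2/∂x - ∂f_1/∂y = ∂(3*x^2 + z^2)/∂x - ∂(2*y^2)/∂y = 6*x - 4*y
  coefficient of dy ∧ dz: ∂f_3/∂y - ∂f_2/∂z = ∂(z*(y + z))/∂y - ∂(3*x^2 + z^2)/∂z = -z
Assembling: d(omega) = (6*x - 4*y) dx ∧ dy + (-z) dy ∧ dz.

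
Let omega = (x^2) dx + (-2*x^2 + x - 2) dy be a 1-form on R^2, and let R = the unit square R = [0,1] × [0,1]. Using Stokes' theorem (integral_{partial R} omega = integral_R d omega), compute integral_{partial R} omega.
integral_(partial R) omega = -1

Stokes: integral_partial_R omega = integral_R d omega with d omega = (∂Q/∂x - ∂P/∂y) dx ∧ dy.
  ∂Q/∂x = 1 - 4*x
  ∂P/∂y = 0
  integrand = ∂Q/∂x - ∂P/∂y = 1 - 4*x.
Integrating over R: integral_0^1 integral_0^1 (1 - 4*x) dx dy = -1.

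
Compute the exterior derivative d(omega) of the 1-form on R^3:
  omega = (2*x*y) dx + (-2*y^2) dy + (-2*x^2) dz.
d(omega) = (-2*x) dx ∧ dy + (-4*x) dx ∧ dz

For a 1-form omega = sum_i f_i dx_i, the exterior derivative is
  d(omega) = sum_{i < j} (∂f_j/∂x_i - ∂f_i/∂x_j) dx_i ∧ dx_j.
  coefficient of dx ∧ dy: ∂f_2/∂x - ∂f_1/∂y = ∂(-2*y^2)/∂x - ∂(2*x*y)/∂y = -2*x
  coefficient of dx ∧ dz: ∂f_3/∂x - ∂f_1/∂z = ∂(-2*x^2)/∂x - ∂(2*x*y)/∂z = -4*x
Assembling: d(omega) = (-2*x) dx ∧ dy + (-4*x) dx ∧ dz.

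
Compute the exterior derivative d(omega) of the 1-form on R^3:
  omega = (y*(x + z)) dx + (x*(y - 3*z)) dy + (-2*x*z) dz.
d(omega) = (-x + y - 4*z) dx ∧ dy + (-y - 2*z) dx ∧ dz + (3*x) dy ∧ dz

For a 1-form omega = sum_i f_i dx_i, the exterior derivative is
  d(omega) = sum_{i < j} (∂f_j/∂x_i - ∂f_i/∂x_j) dx_i ∧ dx_j.
  coefficient of dx ∧ dy: ∂f_2/∂x - ∂f_1/∂y = ∂(x*(y - 3*z))/∂x - ∂(y*(x + z))/∂y = -x + y - 4*z
  coefficient of dx ∧ dz: ∂f_3/∂x - ∂f_1/∂z = ∂(-2*x*z)/∂x - ∂(y*(x + z))/∂z = -y - 2*z
  coefficient of dy ∧ dz: ∂f_3/∂y - ∂f_2/∂z = ∂(-2*x*z)/∂y - ∂(x*(y - 3*z))/∂z = 3*x
Assembling: d(omega) = (-x + y - 4*z) dx ∧ dy + (-y - 2*z) dx ∧ dz + (3*x) dy ∧ dz.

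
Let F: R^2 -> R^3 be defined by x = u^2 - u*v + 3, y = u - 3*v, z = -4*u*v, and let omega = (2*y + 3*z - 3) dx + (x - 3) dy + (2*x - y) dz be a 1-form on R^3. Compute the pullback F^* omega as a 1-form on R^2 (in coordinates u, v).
F^* omega = (-32*u^2*v + 5*u^2 + 20*u*v^2 - 11*u*v - 6*u - 6*v^2 - 21*v) du + (u*(-8*u^2 + 20*u*v - u - 3*v - 21)) dv

Using F^*(f dg) = (f ∘ F) d(g ∘ F), substitute each coordinate x_i by F_i(u, v) in f_i, and replace dx_i by d F_i = (∂F_i/∂u) du + (∂F_i/∂v) dv.
  For the x component: f_1(F) = -12*u*v + 2*u - 6*v - 3; d F_1 = (2*u - v) du + (-u) dv
  For the y component: f_2(F) = u*(u - v); d F_2 = (1) du + (-3) dv
  For the z component: f_3(F) = 2*u^2 - 2*u*v - u + 3*v + 6; d F_3 = (-4*v) du + (-4*u) dv
Combining and collecting du, dv coefficients:
  coeff of du: -32*u^2*v + 5*u^2 + 20*u*v^2 - 11*u*v - 6*u - 6*v^2 - 21*v
  coeff of dv: u*(-8*u^2 + 20*u*v - u - 3*v - 21)
F^* omega = (-32*u^2*v + 5*u^2 + 20*u*v^2 - 11*u*v - 6*u - 6*v^2 - 21*v) du + (u*(-8*u^2 + 20*u*v - u - 3*v - 21)) dv.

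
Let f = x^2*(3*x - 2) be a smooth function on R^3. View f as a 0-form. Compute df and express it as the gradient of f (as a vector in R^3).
df = (x*(9*x - 4)) dx + (0) dy + (0) dz; grad f = (x*(9*x - 4), 0, 0)

For a 0-form f, d f = (∂f/∂x) dx + (∂f/∂y) dy + (∂f/∂z) dz. The components of the vector representation are exactly the entries of grad f in Cartesian coordinates:
  ∂f/∂x = x*(9*x - 4)
  ∂f/∂y = 0
  ∂f/∂z = 0.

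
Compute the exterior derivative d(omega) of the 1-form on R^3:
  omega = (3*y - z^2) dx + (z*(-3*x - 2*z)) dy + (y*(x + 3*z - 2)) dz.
d(omega) = (-3*z - 3) dx ∧ dy + (y + 2*z) dx ∧ dz + (4*x + 7*z - 2) dy ∧ dz

For a 1-form omega = sum_i f_i dx_i, the exterior derivative is
  d(omega) = sum_{i < j} (∂f_j/∂x_i - ∂f_i/∂x_j) dx_i ∧ dx_j.
  coefficient of dx ∧ dy: ∂f_2/∂x - ∂f_1/∂y = ∂(z*(-3*x - 2*z))/∂x - ∂(3*y - z^2)/∂y = -3*z - 3
  coefficient of dx ∧ dz: ∂f_3/∂x - ∂f_1/∂z = ∂(y*(x + 3*z - 2))/∂x - ∂(3*y - z^2)/∂z = y + 2*z
  coefficient of dy ∧ dz: ∂f_3/∂y - ∂f_2/∂z = ∂(y*(x + 3*z - 2))/∂y - ∂(z*(-3*x - 2*z))/∂z = 4*x + 7*z - 2
Assembling: d(omega) = (-3*z - 3) dx ∧ dy + (y + 2*z) dx ∧ dz + (4*x + 7*z - 2) dy ∧ dz.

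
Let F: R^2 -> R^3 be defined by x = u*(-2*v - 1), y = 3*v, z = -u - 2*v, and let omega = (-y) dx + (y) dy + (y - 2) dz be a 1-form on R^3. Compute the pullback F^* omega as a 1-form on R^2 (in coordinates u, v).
F^* omega = (6*v^2 + 2) du + (6*u*v + 3*v + 4) dv

Using F^*(f dg) = (f ∘ F) d(g ∘ F), substitute each coordinate x_i by F_i(u, v) in f_i, and replace dx_i by d F_i = (∂F_i/∂u) du + (∂F_i/∂v) dv.
  For the x component: f_1(F) = -3*v; d F_1 = (-2*v - 1) du + (-2*u) dv
  For the y component: f_2(F) = 3*v; d F_2 = (0) du + (3) dv
  For the z component: f_3(F) = 3*v - 2; d F_3 = (-1) du + (-2) dv
Combining and collecting du, dv coefficients:
  coeff of du: 6*v^2 + 2
  coeff of dv: 6*u*v + 3*v + 4
F^* omega = (6*v^2 + 2) du + (6*u*v + 3*v + 4) dv.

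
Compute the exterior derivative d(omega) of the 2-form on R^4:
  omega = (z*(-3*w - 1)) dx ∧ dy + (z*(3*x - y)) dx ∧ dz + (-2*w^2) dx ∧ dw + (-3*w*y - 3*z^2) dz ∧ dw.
d(omega) = (-3*w + z - 1) dx ∧ dy ∧ dz + (-3*z) dx ∧ dy ∧ dw + (-3*w) dy ∧ dz ∧ dw

For a 2-form omega = sum_{i<j} g_{ij} dx_i ∧ dx_j, the exterior derivative is
  d(omega) = sum_{i<j} d(g_{ij}) ∧ dx_i ∧ dx_j = sum_{i<j, k} (∂g_{ij}/∂x_k) dx_k ∧ dx_i ∧ dx_j.
Expand each term, using dx_k ∧ dx_i ∧ dx_j = sgn(permutation) dx_{(a)} ∧ dx_{(b)} ∧ dx_{(c)} with (a < b < c) sorted:
  d(z*(-3*w - 1)) includes (∂/∂z)(z*(-3*w - 1)) dz = (-3*w - 1) dz, which multiplied by dx ∧ dy gives (-3*w - 1) dx ∧ dy ∧ dz
  d(z*(-3*w - 1)) includes (∂/∂w)(z*(-3*w - 1)) dw = (-3*z) dw, which multiplied by dx ∧ dy gives (-3*z) dx ∧ dy ∧ dw
  d(z*(3*x - y)) includes (∂/∂y)(z*(3*x - y)) dy = (-z) dy, which multiplied by dx ∧ dz gives (z) dx ∧ dy ∧ dz
  d(-3*w*y - 3*z^2) includes (∂/∂y)(-3*w*y - 3*z^2) dy = (-3*w) dy, which multiplied by dz ∧ dw gives (-3*w) dy ∧ dz ∧ dw
Collecting like 3-forms: d(omega) = (-3*w + z - 1) dx ∧ dy ∧ dz + (-3*z) dx ∧ dy ∧ dw + (-3*w) dy ∧ dz ∧ dw.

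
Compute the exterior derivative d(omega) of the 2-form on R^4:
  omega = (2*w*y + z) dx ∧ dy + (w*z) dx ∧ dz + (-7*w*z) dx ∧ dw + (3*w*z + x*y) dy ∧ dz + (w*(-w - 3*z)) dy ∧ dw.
d(omega) = (y + 1) dx ∧ dy ∧ dz + (2*y) dx ∧ dy ∧ dw + (7*w + z) dx ∧ dz ∧ dw + (3*w + 3*z) dy ∧ dz ∧ dw

For a 2-form omega = sum_{i<j} g_{ij} dx_i ∧ dx_j, the exterior derivative is
  d(omega) = sum_{i<j} d(g_{ij}) ∧ dx_i ∧ dx_j = sum_{i<j, k} (∂g_{ij}/∂x_k) dx_k ∧ dx_i ∧ dx_j.
Expand each term, using dx_k ∧ dx_i ∧ dx_j = sgn(permutation) dx_{(a)} ∧ dx_{(b)} ∧ dx_{(c)} with (a < b < c) sorted:
  d(2*w*y + z) includes (∂/∂z)(2*w*y + z) dz = (1) dz, which multiplied by dx ∧ dy gives (1) dx ∧ dy ∧ dz
  d(2*w*y + z) includes (∂/∂w)(2*w*y + z) dw = (2*y) dw, which multiplied by dx ∧ dy gives (2*y) dx ∧ dy ∧ dw
  d(w*z) includes (∂/∂w)(w*z) dw = (z) dw, which multiplied by dx ∧ dz gives (z) dx ∧ dz ∧ dw
  d(-7*w*z) includes (∂/∂z)(-7*w*z) dz = (-7*w) dz, which multiplied by dx ∧ dw gives (7*w) dx ∧ dz ∧ dw
  d(3*w*z + x*y) includes (∂/∂x)(3*w*z + x*y) dx = (y) dx, which multiplied by dy ∧ dz gives (y) dx ∧ dy ∧ dz
  d(3*w*z + x*y) includes (∂/∂w)(3*w*z + x*y) dw = (3*z) dw, which multiplied by dy ∧ dz gives (3*z) dy ∧ dz ∧ dw
  d(w*(-w - 3*z)) includes (∂/∂z)(w*(-w - 3*z)) dz = (-3*w) dz, which multiplied by dy ∧ dw gives (3*w) dy ∧ dz ∧ dw
Collecting like 3-forms: d(omega) = (y + 1) dx ∧ dy ∧ dz + (2*y) dx ∧ dy ∧ dw + (7*w + z) dx ∧ dz ∧ dw + (3*w + 3*z) dy ∧ dz ∧ dw.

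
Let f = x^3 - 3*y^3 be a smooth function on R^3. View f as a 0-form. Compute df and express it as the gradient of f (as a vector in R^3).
df = (3*x^2) dx + (-9*y^2) dy + (0) dz; grad f = (3*x^2, -9*y^2, 0)

For a 0-form f, d f = (∂f/∂x) dx + (∂f/∂y) dy + (∂f/∂z) dz. The components of the vector representation are exactly the entries of grad f in Cartesian coordinates:
  ∂f/∂x = 3*x^2
  ∂f/∂y = -9*y^2
  ∂f/∂z = 0.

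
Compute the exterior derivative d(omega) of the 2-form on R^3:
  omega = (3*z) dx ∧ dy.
d(omega) = (3) dx ∧ dy ∧ dz

For a 2-form omega = sum_{i<j} g_{ij} dx_i ∧ dx_j, the exterior derivative is
  d(omega) = sum_{i<j} d(g_{ij}) ∧ dx_i ∧ dx_j = sum_{i<j, k} (∂g_{ij}/∂x_k) dx_k ∧ dx_i ∧ dx_j.
Expand each term, using dx_k ∧ dx_i ∧ dx_j = sgn(permutation) dx_{(a)} ∧ dx_{(b)} ∧ dx_{(c)} with (a < b < c) sorted:
  d(3*z) includes (∂/∂z)(3*z) dz = (3) dz, which multiplied by dx ∧ dy gives (3) dx ∧ dy ∧ dz
Collecting like 3-forms: d(omega) = (3) dx ∧ dy ∧ dz.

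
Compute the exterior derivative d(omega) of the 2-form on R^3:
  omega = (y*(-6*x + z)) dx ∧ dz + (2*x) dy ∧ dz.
d(omega) = (6*x - z + 2) dx ∧ dy ∧ dz

For a 2-form omega = sum_{i<j} g_{ij} dx_i ∧ dx_j, the exterior derivative is
  d(omega) = sum_{i<j} d(g_{ij}) ∧ dx_i ∧ dx_j = sum_{i<j, k} (∂g_{ij}/∂x_k) dx_k ∧ dx_i ∧ dx_j.
Expand each term, using dx_k ∧ dx_i ∧ dx_j = sgn(permutation) dx_{(a)} ∧ dx_{(b)} ∧ dx_{(c)} with (a < b < c) sorted:
  d(y*(-6*x + z)) includes (∂/∂y)(y*(-6*x + z)) dy = (-6*x + z) dy, which multiplied by dx ∧ dz gives (6*x - z) dx ∧ dy ∧ dz
  d(2*x) includes (∂/∂x)(2*x) dx = (2) dx, which multiplied by dy ∧ dz gives (2) dx ∧ dy ∧ dz
Collecting like 3-forms: d(omega) = (6*x - z + 2) dx ∧ dy ∧ dz.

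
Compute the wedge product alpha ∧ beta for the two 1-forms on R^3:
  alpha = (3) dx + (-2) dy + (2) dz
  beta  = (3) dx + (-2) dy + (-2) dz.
alpha ∧ beta = (-12) dx ∧ dz + (8) dy ∧ dz

Distribute the wedge, using dx_i ∧ dx_j = -dx_j ∧ dx_i and dx_i ∧ dx_i = 0. For each pair (i, j) with i < j, the coefficient of dx_i ∧ dx_j in alpha ∧ beta is (alpha_i * beta_j - alpha_j * beta_i). Collecting: alpha ∧ beta = (-12) dx ∧ dz + (8) dy ∧ dz.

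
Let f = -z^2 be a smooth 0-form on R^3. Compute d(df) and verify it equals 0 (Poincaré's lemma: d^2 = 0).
d(df) = 0

Step 1: df = sum_i (∂f/∂x_i) dx_i = (0) dx + (0) dy + (-2*z) dz.
Step 2: Apply d again. Using the 1-form formula, the coefficient of dx ∧ dy in d(df) is ∂^2 f/∂x ∂y - ∂^2 f/∂y ∂x = (0) - (0) = 0 (equality of mixed partials for smooth f).
Similarly for dx ∧ dz and dy ∧ dz — all coefficients vanish. So d(df) = 0.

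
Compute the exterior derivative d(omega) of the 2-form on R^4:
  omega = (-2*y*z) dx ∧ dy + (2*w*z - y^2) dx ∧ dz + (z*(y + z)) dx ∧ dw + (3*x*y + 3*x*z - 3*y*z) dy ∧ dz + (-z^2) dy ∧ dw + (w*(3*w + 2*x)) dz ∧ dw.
d(omega) = (3*y + 3*z) dx ∧ dy ∧ dz + (2*w - y) dx ∧ dz ∧ dw + (-z) dx ∧ dy ∧ dw + (2*z) dy ∧ dz ∧ dw

For a 2-form omega = sum_{i<j} g_{ij} dx_i ∧ dx_j, the exterior derivative is
  d(omega) = sum_{i<j} d(g_{ij}) ∧ dx_i ∧ dx_j = sum_{i<j, k} (∂g_{ij}/∂x_k) dx_k ∧ dx_i ∧ dx_j.
Expand each term, using dx_k ∧ dx_i ∧ dx_j = sgn(permutation) dx_{(a)} ∧ dx_{(b)} ∧ dx_{(c)} with (a < b < c) sorted:
  d(-2*y*z) includes (∂/∂z)(-2*y*z) dz = (-2*y) dz, which multiplied by dx ∧ dy gives (-2*y) dx ∧ dy ∧ dz
  d(2*w*z - y^2) includes (∂/∂y)(2*w*z - y^2) dy = (-2*y) dy, which multiplied by dx ∧ dz gives (2*y) dx ∧ dy ∧ dz
  d(2*w*z - y^2) includes (∂/∂w)(2*w*z - y^2) dw = (2*z) dw, which multiplied by dx ∧ dz gives (2*z) dx ∧ dz ∧ dw
  d(z*(y + z)) includes (∂/∂y)(z*(y + z)) dy = (z) dy, which multiplied by dx ∧ dw gives (-z) dx ∧ dy ∧ dw
  d(z*(y + z)) includes (∂/∂z)(z*(y + z)) dz = (y + 2*z) dz, which multiplied by dx ∧ dw gives (-y - 2*z) dx ∧ dz ∧ dw
  d(3*x*y + 3*x*z - 3*y*z) includes (∂/∂x)(3*x*y + 3*x*z - 3*y*z) dx = (3*y + 3*z) dx, which multiplied by dy ∧ dz gives (3*y + 3*z) dx ∧ dy ∧ dz
  d(-z^2) includes (∂/∂z)(-z^2) dz = (-2*z) dz, which multiplied by dy ∧ dw gives (2*z) dy ∧ dz ∧ dw
  d(w*(3*w + 2*x)) includes (∂/∂x)(w*(3*w + 2*x)) dx = (2*w) dx, which multiplied by dz ∧ dw gives (2*w) dx ∧ dz ∧ dw
Collecting like 3-forms: d(omega) = (3*y + 3*z) dx ∧ dy ∧ dz + (2*w - y) dx ∧ dz ∧ dw + (-z) dx ∧ dy ∧ dw + (2*z) dy ∧ dz ∧ dw.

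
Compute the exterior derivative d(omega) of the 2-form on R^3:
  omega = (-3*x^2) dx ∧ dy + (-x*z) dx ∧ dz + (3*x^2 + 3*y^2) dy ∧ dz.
d(omega) = (6*x) dx ∧ dy ∧ dz

For a 2-form omega = sum_{i<j} g_{ij} dx_i ∧ dx_j, the exterior derivative is
  d(omega) = sum_{i<j} d(g_{ij}) ∧ dx_i ∧ dx_j = sum_{i<j, k} (∂g_{ij}/∂x_k) dx_k ∧ dx_i ∧ dx_j.
Expand each term, using dx_k ∧ dx_i ∧ dx_j = sgn(permutation) dx_{(a)} ∧ dx_{(b)} ∧ dx_{(c)} with (a < b < c) sorted:
  d(3*x^2 + 3*y^2) includes (∂/∂x)(3*x^2 + 3*y^2) dx = (6*x) dx, which multiplied by dy ∧ dz gives (6*x) dx ∧ dy ∧ dz
Collecting like 3-forms: d(omega) = (6*x) dx ∧ dy ∧ dz.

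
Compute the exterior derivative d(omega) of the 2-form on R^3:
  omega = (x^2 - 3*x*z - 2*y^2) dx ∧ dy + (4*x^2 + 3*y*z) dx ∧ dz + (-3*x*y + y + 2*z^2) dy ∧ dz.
d(omega) = (-3*x - 3*y - 3*z) dx ∧ dy ∧ dz

For a 2-form omega = sum_{i<j} g_{ij} dx_i ∧ dx_j, the exterior derivative is
  d(omega) = sum_{i<j} d(g_{ij}) ∧ dx_i ∧ dx_j = sum_{i<j, k} (∂g_{ij}/∂x_k) dx_k ∧ dx_i ∧ dx_j.
Expand each term, using dx_k ∧ dx_i ∧ dx_j = sgn(permutation) dx_{(a)} ∧ dx_{(b)} ∧ dx_{(c)} with (a < b < c) sorted:
  d(x^2 - 3*x*z - 2*y^2) includes (∂/∂z)(x^2 - 3*x*z - 2*y^2) dz = (-3*x) dz, which multiplied by dx ∧ dy gives (-3*x) dx ∧ dy ∧ dz
  d(4*x^2 + 3*y*z) includes (∂/∂y)(4*x^2 + 3*y*z) dy = (3*z) dy, which multiplied by dx ∧ dz gives (-3*z) dx ∧ dy ∧ dz
  d(-3*x*y + y + 2*z^2) includes (∂/∂x)(-3*x*y + y + 2*z^2) dx = (-3*y) dx, which multiplied by dy ∧ dz gives (-3*y) dx ∧ dy ∧ dz
Collecting like 3-forms: d(omega) = (-3*x - 3*y - 3*z) dx ∧ dy ∧ dz.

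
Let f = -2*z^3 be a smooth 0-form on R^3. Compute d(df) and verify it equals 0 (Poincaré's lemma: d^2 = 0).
d(df) = 0

Step 1: df = sum_i (∂f/∂x_i) dx_i = (0) dx + (0) dy + (-6*z^2) dz.
Step 2: Apply d again. Using the 1-form formula, the coefficient of dx ∧ dy in d(df) is ∂^2 f/∂x ∂y - ∂^2 f/∂y ∂x = (0) - (0) = 0 (equality of mixed partials for smooth f).
Similarly for dx ∧ dz and dy ∧ dz — all coefficients vanish. So d(df) = 0.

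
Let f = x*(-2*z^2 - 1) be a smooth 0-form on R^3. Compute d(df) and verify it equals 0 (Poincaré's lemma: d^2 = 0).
d(df) = 0

Step 1: df = sum_i (∂f/∂x_i) dx_i = (-2*z^2 - 1) dx + (0) dy + (-4*x*z) dz.
Step 2: Apply d again. Using the 1-form formula, the coefficient of dx ∧ dy in d(df) is ∂^2 f/∂x ∂y - ∂^2 f/∂y ∂x = (0) - (0) = 0 (equality of mixed partials for smooth f).
Similarly for dx ∧ dz and dy ∧ dz — all coefficients vanish. So d(df) = 0.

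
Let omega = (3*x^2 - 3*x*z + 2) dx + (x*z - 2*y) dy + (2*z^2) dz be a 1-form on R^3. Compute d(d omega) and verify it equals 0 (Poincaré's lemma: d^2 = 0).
d(d omega) = 0

Step 1: d omega = sum_{i<j} (∂f_j/∂x_i - ∂f_i/∂x_j) dx_i ∧ dx_j:
  coeff of dx ∧ dy: z
  coeff of dx ∧ dz: 3*x
  coeff of dy ∧ dz: -x
Step 2: Apply d again to each 2-form coefficient. The only possible 3-form in R^3 is dx ∧ dy ∧ dz, with coefficient
  ∂(coeff of dy∧dz)/∂x - ∂(coeff of dx∧dz)/∂y + ∂(coeff of dx∧dy)/∂z
  = ∂/∂x (-x) - ∂/∂y (3*x) + ∂/∂z (z).
Each of these terms simplifies to sums of mixed partials that cancel in pairs. The result is 0 (by equality of mixed partials for smooth functions — Schwarz / Clairaut).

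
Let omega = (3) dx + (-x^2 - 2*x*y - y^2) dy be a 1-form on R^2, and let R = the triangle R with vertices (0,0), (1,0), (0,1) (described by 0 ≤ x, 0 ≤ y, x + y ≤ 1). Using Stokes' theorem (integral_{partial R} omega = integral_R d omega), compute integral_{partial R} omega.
integral_(partial R) omega = -2/3

Stokes: integral_partial_R omega = integral_R d omega with d omega = (∂Q/∂x - ∂P/∂y) dx ∧ dy.
  ∂Q/∂x = -2*x - 2*y
  ∂P/∂y = 0
  integrand = ∂Q/∂x - ∂P/∂y = -2*x - 2*y.
Integrating over R: integral_0^1 integral_0^{1-x} (-2*x - 2*y) dy dx = -2/3.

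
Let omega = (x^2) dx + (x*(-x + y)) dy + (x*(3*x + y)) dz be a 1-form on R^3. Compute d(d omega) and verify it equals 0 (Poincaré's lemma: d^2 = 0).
d(d omega) = 0

Step 1: d omega = sum_{i<j} (∂f_j/∂x_i - ∂f_i/∂x_j) dx_i ∧ dx_j:
  coeff of dx ∧ dy: -2*x + y
  coeff of dx ∧ dz: 6*x + y
  coeff of dy ∧ dz: x
Step 2: Apply d again to each 2-form coefficient. The only possible 3-form in R^3 is dx ∧ dy ∧ dz, with coefficient
  ∂(coeff of dy∧dz)/∂x - ∂(coeff of dx∧dz)/∂y + ∂(coeff of dx∧dy)/∂z
  = ∂/∂x (x) - ∂/∂y (6*x + y) + ∂/∂z (-2*x + y).
Each of these terms simplifies to sums of mixed partials that cancel in pairs. The result is 0 (by equality of mixed partials for smooth functions — Schwarz / Clairaut).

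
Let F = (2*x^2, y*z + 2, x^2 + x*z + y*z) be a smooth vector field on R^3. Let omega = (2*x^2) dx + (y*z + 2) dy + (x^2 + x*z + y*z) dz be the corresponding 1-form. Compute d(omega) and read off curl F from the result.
d(omega) = (-y + z) dy ∧ dz + (-2*x - z) dz ∧ dx + (0) dx ∧ dy; curl F = (-y + z, -2*x - z, 0)

d omega = sum_{i<j} (∂f_j/∂x_i - ∂f_i/∂x_j) dx_i ∧ dx_j. Under the identification (dy ∧ dz, dz ∧ dx, dx ∧ dy) ↔ (e_x, e_y, e_z), the coefficients are exactly the components of curl F. Compute:
  ∂R/∂y - ∂Q/∂z = (z) - (y) = -y + z
  ∂P/∂z - ∂R/∂x = (0) - (2*x + z) = -2*x - z
  ∂Q/∂x - ∂P/∂y = (0) - (0) = 0.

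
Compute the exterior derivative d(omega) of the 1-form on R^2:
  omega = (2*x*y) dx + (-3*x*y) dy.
d(omega) = (-2*x - 3*y) dx ∧ dy

For a 1-form omega = sum_i f_i dx_i, the exterior derivative is
  d(omega) = sum_{i < j} (∂f_j/∂x_i - ∂f_i/∂x_j) dx_i ∧ dx_j.
  coefficient of dx ∧ dy: ∂f_2/∂x - ∂f_1/∂y = ∂(-3*x*y)/∂x - ∂(2*x*y)/∂y = -2*x - 3*y
Assembling: d(omega) = (-2*x - 3*y) dx ∧ dy.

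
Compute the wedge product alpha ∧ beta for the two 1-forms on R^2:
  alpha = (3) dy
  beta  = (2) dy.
alpha ∧ beta = 0

Distribute the wedge, using dx_i ∧ dx_j = -dx_j ∧ dx_i and dx_i ∧ dx_i = 0. For each pair (i, j) with i < j, the coefficient of dx_i ∧ dx_j in alpha ∧ beta is (alpha_i * beta_j - alpha_j * beta_i). Collecting: alpha ∧ beta = 0.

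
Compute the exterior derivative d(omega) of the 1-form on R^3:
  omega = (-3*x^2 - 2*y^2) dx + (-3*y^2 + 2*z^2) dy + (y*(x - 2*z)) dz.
d(omega) = (4*y) dx ∧ dy + (y) dx ∧ dz + (x - 6*z) dy ∧ dz

For a 1-form omega = sum_i f_i dx_i, the exterior derivative is
  d(omega) = sum_{i < j} (∂f_j/∂x_i - ∂f_i/∂x_j) dx_i ∧ dx_j.
  coefficient of dx ∧ dy: ∂f_2/∂x - ∂f_1/∂y = ∂(-3*y^2 + 2*z^2)/∂x - ∂(-3*x^2 - 2*y^2)/∂y = 4*y
  coefficient of dx ∧ dz: ∂f_3/∂x - ∂f_1/∂z = ∂(y*(x - 2*z))/∂x - ∂(-3*x^2 - 2*y^2)/∂z = y
  coefficient of dy ∧ dz: ∂f_3/∂y - ∂f_2/∂z = ∂(y*(x - 2*z))/∂y - ∂(-3*y^2 + 2*z^2)/∂z = x - 6*z
Assembling: d(omega) = (4*y) dx ∧ dy + (y) dx ∧ dz + (x - 6*z) dy ∧ dz.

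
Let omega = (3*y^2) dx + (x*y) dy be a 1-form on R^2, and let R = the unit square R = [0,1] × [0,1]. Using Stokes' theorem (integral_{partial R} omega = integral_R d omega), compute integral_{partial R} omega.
integral_(partial R) omega = -5/2

Stokes: integral_partial_R omega = integral_R d omega with d omega = (∂Q/∂x - ∂P/∂y) dx ∧ dy.
  ∂Q/∂x = y
  ∂P/∂y = 6*y
  integrand = ∂Q/∂x - ∂P/∂y = -5*y.
Integrating over R: integral_0^1 integral_0^1 (-5*y) dx dy = -5/2.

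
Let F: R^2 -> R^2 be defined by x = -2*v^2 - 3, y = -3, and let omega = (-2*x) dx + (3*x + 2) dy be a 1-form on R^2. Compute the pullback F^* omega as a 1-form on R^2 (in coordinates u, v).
F^* omega = (-16*v^3 - 24*v) dv

Using F^*(f dg) = (f ∘ F) d(g ∘ F), substitute each coordinate x_i by F_i(u, v) in f_i, and replace dx_i by d F_i = (∂F_i/∂u) du + (∂F_i/∂v) dv.
  For the x component: f_1(F) = 4*v^2 + 6; d F_1 = (0) du + (-4*v) dv
  For the y component: f_2(F) = -6*v^2 - 7; d F_2 = (0) du + (0) dv
Combining and collecting du, dv coefficients:
  coeff of du: 0
  coeff of dv: -16*v^3 - 24*v
F^* omega = (-16*v^3 - 24*v) dv.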